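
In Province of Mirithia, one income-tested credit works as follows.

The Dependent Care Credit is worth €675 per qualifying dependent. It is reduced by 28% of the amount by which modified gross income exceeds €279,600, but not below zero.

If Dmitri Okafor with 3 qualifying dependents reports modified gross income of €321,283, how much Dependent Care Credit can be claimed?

Dependent Care Credit: base = 3 × €675 = €2,025. 28% of the €41,683 excess over €279,600 is €11,671.24 ≥ base, so the credit is €0.

€0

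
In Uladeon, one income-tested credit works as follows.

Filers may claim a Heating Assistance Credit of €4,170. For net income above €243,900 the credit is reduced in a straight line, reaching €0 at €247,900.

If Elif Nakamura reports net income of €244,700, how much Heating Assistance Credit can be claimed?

Heating Assistance Credit: €244,700 is €800 into a €4,000 phase-out range, leaving 3,200/4,000 of the credit: €4,170 × 3,200/4,000 = €3,336.

€3,336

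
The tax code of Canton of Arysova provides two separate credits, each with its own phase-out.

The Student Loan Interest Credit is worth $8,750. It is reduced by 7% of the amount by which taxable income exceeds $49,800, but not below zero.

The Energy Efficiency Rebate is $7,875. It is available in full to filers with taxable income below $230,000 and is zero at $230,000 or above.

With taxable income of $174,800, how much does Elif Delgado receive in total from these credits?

$7,875

Student Loan Interest Credit: 7% of the $125,000 excess over $49,800 is $8,750 ≥ base, so the credit is $0.
Energy Efficiency Rebate: $174,800 is below the $230,000 cutoff, so the full $7,875 applies.
Total: $0 + $7,875 = $7,875.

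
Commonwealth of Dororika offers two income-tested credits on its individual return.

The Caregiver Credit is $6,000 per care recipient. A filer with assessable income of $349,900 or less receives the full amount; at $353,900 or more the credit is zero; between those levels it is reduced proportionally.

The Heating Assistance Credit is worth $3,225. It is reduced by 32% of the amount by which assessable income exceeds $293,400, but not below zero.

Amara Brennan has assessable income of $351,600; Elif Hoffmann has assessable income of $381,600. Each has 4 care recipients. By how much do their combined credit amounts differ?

Amara ($351,600): Caregiver Credit: base = 4 × $6,000 = $24,000. $351,600 is $1,700 into a $4,000 phase-out range, leaving 2,300/4,000 of the credit: $24,000 × 2,300/4,000 = $13,800. Heating Assistance Credit: 32% of the $58,200 excess over $293,400 is $18,624 ≥ base, so the credit is $0. total $13,800 + $0 = $13,800
Elif ($381,600): Caregiver Credit: base = 4 × $6,000 = $24,000. $381,600 is at or above $353,900, so the credit is $0. Heating Assistance Credit: 32% of the $88,200 excess over $293,400 is $28,224 ≥ base, so the credit is $0. total $0 + $0 = $0
Difference: |$13,800 − $0| = $13,800.

$13,800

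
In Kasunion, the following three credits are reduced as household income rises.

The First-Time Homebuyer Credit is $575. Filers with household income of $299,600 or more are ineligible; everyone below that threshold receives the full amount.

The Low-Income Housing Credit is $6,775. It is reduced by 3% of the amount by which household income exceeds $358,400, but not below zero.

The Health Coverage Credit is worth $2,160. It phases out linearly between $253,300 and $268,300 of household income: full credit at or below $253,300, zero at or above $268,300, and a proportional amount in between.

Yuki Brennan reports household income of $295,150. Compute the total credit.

First-Time Homebuyer Credit: $295,150 is below the $299,600 cutoff, so the full $575 applies.
Low-Income Housing Credit: $295,150 is at or below the $358,400 threshold, so the full $6,775 applies.
Health Coverage Credit: $295,150 is at or above $268,300, so the credit is $0.
Total: $575 + $6,775 + $0 = $7,350.

$7,350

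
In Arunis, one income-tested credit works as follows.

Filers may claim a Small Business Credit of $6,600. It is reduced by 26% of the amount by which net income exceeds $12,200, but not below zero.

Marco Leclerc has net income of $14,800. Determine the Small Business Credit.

Small Business Credit: 26% of the $2,600 excess over $12,200 is $676; credit = $6,600 − $676 = $5,924.

$5,924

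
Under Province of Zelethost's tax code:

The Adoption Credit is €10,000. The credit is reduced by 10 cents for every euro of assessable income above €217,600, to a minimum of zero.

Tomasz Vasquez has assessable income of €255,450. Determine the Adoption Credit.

Adoption Credit: 10% of the €37,850 excess over €217,600 is €3,785; credit = €10,000 − €3,785 = €6,215.

€6,215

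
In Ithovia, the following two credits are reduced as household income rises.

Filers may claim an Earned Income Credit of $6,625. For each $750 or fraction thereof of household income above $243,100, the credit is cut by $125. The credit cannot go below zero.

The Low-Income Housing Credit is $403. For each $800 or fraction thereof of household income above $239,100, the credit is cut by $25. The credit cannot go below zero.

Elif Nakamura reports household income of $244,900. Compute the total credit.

$6,453

Earned Income Credit: income exceeds $243,100 by $1,800, which is 3 full-or-partial $750 increments; reduction = 3 × $125 = $375, leaving $6,250.
Low-Income Housing Credit: income exceeds $239,100 by $5,800, which is 8 full-or-partial $800 increments; reduction = 8 × $25 = $200, leaving $203.
Total: $6,250 + $203 = $6,453.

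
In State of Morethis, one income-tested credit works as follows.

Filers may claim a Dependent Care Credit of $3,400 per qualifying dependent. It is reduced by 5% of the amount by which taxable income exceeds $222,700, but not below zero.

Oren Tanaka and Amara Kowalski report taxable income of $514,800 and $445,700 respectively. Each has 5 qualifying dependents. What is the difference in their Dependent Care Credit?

Oren ($514,800): Dependent Care Credit: base = 5 × $3,400 = $17,000. 5% of the $292,100 excess over $222,700 is $14,605; credit = $17,000 − $14,605 = $2,395.
Amara ($445,700): Dependent Care Credit: base = 5 × $3,400 = $17,000. 5% of the $223,000 excess over $222,700 is $11,150; credit = $17,000 − $11,150 = $5,850.
Difference: |$2,395 − $5,850| = $3,455.

$3,455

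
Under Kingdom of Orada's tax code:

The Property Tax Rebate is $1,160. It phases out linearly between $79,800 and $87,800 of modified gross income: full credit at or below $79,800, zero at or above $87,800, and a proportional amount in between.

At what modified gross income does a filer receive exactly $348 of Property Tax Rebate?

$348 is 348/1,160 of the full $1,160, so 812/1,160 of the $8,000 range has been used: income = $79,800 + $8,000 × 812/1,160 = $85,400.

$85,400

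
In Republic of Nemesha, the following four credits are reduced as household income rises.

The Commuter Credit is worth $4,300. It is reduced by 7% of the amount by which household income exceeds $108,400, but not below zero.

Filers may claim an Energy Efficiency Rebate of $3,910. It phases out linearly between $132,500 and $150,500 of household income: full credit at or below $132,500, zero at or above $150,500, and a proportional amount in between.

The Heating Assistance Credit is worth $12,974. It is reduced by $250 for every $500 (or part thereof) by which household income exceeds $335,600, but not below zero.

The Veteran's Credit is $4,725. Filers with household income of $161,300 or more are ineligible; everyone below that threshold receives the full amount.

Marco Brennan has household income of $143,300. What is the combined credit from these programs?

Commuter Credit: 7% of the $34,900 excess over $108,400 is $2,443; credit = $4,300 − $2,443 = $1,857.
Energy Efficiency Rebate: $143,300 is $10,800 into a $18,000 phase-out range, leaving 7,200/18,000 of the credit: $3,910 × 7,200/18,000 = $1,564.
Heating Assistance Credit: $143,300 is at or below the $335,600 threshold, so the full $12,974 applies.
Veteran's Credit: $143,300 is below the $161,300 cutoff, so the full $4,725 applies.
Total: $1,857 + $1,564 + $12,974 + $4,725 = $21,120.

$21,120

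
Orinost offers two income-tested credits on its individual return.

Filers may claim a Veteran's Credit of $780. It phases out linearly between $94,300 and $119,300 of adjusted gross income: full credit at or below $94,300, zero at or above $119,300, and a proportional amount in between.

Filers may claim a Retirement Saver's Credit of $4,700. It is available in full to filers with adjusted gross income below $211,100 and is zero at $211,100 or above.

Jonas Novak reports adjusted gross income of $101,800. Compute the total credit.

Veteran's Credit: $101,800 is $7,500 into a $25,000 phase-out range, leaving 17,500/25,000 of the credit: $780 × 17,500/25,000 = $546.
Retirement Saver's Credit: $101,800 is below the $211,100 cutoff, so the full $4,700 applies.
Total: $546 + $4,700 = $5,246.

$5,246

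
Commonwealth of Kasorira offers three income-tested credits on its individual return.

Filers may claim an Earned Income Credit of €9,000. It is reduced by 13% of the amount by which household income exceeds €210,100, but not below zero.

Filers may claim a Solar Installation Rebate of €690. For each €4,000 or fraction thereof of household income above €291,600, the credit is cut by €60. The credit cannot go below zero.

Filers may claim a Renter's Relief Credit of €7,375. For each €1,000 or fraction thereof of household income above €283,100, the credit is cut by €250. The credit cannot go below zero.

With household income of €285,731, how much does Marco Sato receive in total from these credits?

€7,315

Earned Income Credit: 13% of the €75,631 excess over €210,100 is €9,832.03 ≥ base, so the credit is €0.
Solar Installation Rebate: €285,731 is at or below the €291,600 threshold, so the full €690 applies.
Renter's Relief Credit: income exceeds €283,100 by €2,631, which is 3 full-or-partial €1,000 increments; reduction = 3 × €250 = €750, leaving €6,625.
Total: €0 + €690 + €6,625 = €7,315.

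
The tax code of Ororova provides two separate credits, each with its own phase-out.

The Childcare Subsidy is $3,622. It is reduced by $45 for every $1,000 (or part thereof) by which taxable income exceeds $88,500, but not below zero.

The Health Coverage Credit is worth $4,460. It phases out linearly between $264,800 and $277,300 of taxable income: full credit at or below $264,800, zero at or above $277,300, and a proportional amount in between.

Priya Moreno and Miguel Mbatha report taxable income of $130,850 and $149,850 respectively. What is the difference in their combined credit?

Priya ($130,850): Childcare Subsidy: income exceeds $88,500 by $42,350, which is 43 full-or-partial $1,000 increments; reduction = 43 × $45 = $1,935, leaving $1,687. Health Coverage Credit: $130,850 is at or below the $264,800 threshold, so the full $4,460 applies. total $1,687 + $4,460 = $6,147
Miguel ($149,850): Childcare Subsidy: income exceeds $88,500 by $61,350, which is 62 full-or-partial $1,000 increments; reduction = 62 × $45 = $2,790, leaving $832. Health Coverage Credit: $149,850 is at or below the $264,800 threshold, so the full $4,460 applies. total $832 + $4,460 = $5,292
Difference: |$6,147 − $5,292| = $855.

$855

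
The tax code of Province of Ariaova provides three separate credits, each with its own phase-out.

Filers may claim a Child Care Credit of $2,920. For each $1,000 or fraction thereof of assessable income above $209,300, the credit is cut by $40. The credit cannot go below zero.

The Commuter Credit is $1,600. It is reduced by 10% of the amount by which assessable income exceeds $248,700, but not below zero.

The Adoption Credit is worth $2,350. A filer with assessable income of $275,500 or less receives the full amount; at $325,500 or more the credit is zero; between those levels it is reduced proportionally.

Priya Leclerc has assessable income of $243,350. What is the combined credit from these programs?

$5,470

Child Care Credit: income exceeds $209,300 by $34,050, which is 35 full-or-partial $1,000 increments; reduction = 35 × $40 = $1,400, leaving $1,520.
Commuter Credit: $243,350 is at or below the $248,700 threshold, so the full $1,600 applies.
Adoption Credit: $243,350 is at or below the $275,500 threshold, so the full $2,350 applies.
Total: $1,520 + $1,600 + $2,350 = $5,470.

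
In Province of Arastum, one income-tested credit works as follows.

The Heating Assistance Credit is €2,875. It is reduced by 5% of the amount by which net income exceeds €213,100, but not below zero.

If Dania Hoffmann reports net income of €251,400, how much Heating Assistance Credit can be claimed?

Heating Assistance Credit: 5% of the €38,300 excess over €213,100 is €1,915; credit = €2,875 − €1,915 = €960.

€960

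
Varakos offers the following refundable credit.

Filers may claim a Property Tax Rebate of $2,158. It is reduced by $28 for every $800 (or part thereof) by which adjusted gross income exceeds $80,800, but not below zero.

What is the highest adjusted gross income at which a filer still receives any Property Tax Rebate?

After 77 increments the reduction is 77 × $28 = $2,156, leaving $2; one more increment wipes it out. Increment 77 ends at excess 77 × $800 = $61,600, so the highest qualifying income is $80,800 + $61,600 = $142,400.

$142,400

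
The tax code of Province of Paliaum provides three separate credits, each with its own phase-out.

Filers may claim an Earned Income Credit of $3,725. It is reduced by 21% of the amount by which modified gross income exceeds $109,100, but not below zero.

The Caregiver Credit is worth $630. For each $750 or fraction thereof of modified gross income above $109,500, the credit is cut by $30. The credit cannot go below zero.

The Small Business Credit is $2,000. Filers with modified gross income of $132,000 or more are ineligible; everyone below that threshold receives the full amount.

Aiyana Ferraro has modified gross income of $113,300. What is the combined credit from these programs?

$5,293

Earned Income Credit: 21% of the $4,200 excess over $109,100 is $882; credit = $3,725 − $882 = $2,843.
Caregiver Credit: income exceeds $109,500 by $3,800, which is 6 full-or-partial $750 increments; reduction = 6 × $30 = $180, leaving $450.
Small Business Credit: $113,300 is below the $132,000 cutoff, so the full $2,000 applies.
Total: $2,843 + $450 + $2,000 = $5,293.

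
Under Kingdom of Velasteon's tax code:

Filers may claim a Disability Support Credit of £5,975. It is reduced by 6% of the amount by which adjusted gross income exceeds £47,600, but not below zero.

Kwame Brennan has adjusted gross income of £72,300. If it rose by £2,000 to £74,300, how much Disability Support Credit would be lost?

£120

At £72,300 — 6% of the £24,700 excess over £47,600 is £1,482; credit = £5,975 − £1,482 = £4,493.
At £74,300 — 6% of the £26,700 excess over £47,600 is £1,602; credit = £5,975 − £1,602 = £4,373.
Lost: £4,493 − £4,373 = £120.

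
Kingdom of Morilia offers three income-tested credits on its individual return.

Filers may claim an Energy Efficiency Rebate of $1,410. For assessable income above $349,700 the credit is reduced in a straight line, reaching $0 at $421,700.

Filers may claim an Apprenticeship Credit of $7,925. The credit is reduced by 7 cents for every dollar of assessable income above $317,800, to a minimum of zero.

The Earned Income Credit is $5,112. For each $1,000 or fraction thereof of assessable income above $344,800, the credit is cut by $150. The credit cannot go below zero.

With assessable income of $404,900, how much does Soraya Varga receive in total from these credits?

$2,157

Energy Efficiency Rebate: $404,900 is $55,200 into a $72,000 phase-out range, leaving 16,800/72,000 of the credit: $1,410 × 16,800/72,000 = $329.
Apprenticeship Credit: 7% of the $87,100 excess over $317,800 is $6,097; credit = $7,925 − $6,097 = $1,828.
Earned Income Credit: income exceeds $344,800 by $60,100 → 61 increments × $150 = $9,150 ≥ base, so the credit is $0.
Total: $329 + $1,828 + $0 = $2,157.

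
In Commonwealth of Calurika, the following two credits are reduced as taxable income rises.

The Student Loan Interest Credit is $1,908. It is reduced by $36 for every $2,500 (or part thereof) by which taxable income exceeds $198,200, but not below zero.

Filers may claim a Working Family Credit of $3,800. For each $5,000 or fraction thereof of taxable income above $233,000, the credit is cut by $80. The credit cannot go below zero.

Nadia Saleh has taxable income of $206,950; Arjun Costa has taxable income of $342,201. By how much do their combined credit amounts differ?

Nadia ($206,950): Student Loan Interest Credit: income exceeds $198,200 by $8,750, which is 4 full-or-partial $2,500 increments; reduction = 4 × $36 = $144, leaving $1,764. Working Family Credit: $206,950 is at or below the $233,000 threshold, so the full $3,800 applies. total $1,764 + $3,800 = $5,564
Arjun ($342,201): Student Loan Interest Credit: income exceeds $198,200 by $144,001 → 58 increments × $36 = $2,088 ≥ base, so the credit is $0. Working Family Credit: income exceeds $233,000 by $109,201, which is 22 full-or-partial $5,000 increments; reduction = 22 × $80 = $1,760, leaving $2,040. total $0 + $2,040 = $2,040
Difference: |$5,564 − $2,040| = $3,524.

$3,524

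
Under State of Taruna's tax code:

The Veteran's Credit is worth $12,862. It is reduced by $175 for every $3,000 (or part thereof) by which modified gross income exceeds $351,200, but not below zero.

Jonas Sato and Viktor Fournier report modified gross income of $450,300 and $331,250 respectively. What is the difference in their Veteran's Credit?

Jonas ($450,300): Veteran's Credit: income exceeds $351,200 by $99,100, which is 34 full-or-partial $3,000 increments; reduction = 34 × $175 = $5,950, leaving $6,912.
Viktor ($331,250): Veteran's Credit: $331,250 is at or below the $351,200 threshold, so the full $12,862 applies.
Difference: |$6,912 − $12,862| = $5,950.

$5,950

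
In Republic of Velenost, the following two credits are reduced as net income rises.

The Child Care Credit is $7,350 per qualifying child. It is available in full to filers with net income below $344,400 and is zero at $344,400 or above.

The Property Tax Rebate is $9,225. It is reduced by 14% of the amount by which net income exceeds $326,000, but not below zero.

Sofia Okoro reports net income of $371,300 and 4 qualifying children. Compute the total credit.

Child Care Credit: base = 4 × $7,350 = $29,400. $371,300 meets or exceeds the $344,400 cutoff, so the credit is $0.
Property Tax Rebate: 14% of the $45,300 excess over $326,000 is $6,342; credit = $9,225 − $6,342 = $2,883.
Total: $0 + $2,883 = $2,883.

$2,883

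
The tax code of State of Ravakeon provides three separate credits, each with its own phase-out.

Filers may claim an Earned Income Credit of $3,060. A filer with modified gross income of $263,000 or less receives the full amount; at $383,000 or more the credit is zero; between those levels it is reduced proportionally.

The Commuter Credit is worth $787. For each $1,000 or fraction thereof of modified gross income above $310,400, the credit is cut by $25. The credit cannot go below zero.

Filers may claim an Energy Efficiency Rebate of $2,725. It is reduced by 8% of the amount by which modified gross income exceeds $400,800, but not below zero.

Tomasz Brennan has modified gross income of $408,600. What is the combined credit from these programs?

$2,101

Earned Income Credit: $408,600 is at or above $383,000, so the credit is $0.
Commuter Credit: income exceeds $310,400 by $98,200 → 99 increments × $25 = $2,475 ≥ base, so the credit is $0.
Energy Efficiency Rebate: 8% of the $7,800 excess over $400,800 is $624; credit = $2,725 − $624 = $2,101.
Total: $0 + $0 + $2,101 = $2,101.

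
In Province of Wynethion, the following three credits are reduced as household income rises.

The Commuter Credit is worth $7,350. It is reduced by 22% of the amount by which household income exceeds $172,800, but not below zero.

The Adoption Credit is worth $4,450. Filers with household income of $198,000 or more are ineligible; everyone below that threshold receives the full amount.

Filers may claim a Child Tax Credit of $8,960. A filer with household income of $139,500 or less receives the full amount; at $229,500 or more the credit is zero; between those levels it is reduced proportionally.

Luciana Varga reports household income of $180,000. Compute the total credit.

$15,144

Commuter Credit: 22% of the $7,200 excess over $172,800 is $1,584; credit = $7,350 − $1,584 = $5,766.
Adoption Credit: $180,000 is below the $198,000 cutoff, so the full $4,450 applies.
Child Tax Credit: $180,000 is $40,500 into a $90,000 phase-out range, leaving 49,500/90,000 of the credit: $8,960 × 49,500/90,000 = $4,928.
Total: $5,766 + $4,450 + $4,928 = $15,144.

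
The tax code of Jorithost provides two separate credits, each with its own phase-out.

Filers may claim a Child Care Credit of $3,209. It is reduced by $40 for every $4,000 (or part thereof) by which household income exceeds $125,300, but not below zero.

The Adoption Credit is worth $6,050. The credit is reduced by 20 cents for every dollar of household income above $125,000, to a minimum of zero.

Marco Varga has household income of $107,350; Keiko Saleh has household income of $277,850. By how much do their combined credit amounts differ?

Marco ($107,350): Child Care Credit: $107,350 is at or below the $125,300 threshold, so the full $3,209 applies. Adoption Credit: $107,350 is at or below the $125,000 threshold, so the full $6,050 applies. total $3,209 + $6,050 = $9,259
Keiko ($277,850): Child Care Credit: income exceeds $125,300 by $152,550, which is 39 full-or-partial $4,000 increments; reduction = 39 × $40 = $1,560, leaving $1,649. Adoption Credit: 20% of the $152,850 excess over $125,000 is $30,570 ≥ base, so the credit is $0. total $1,649 + $0 = $1,649
Difference: |$9,259 − $1,649| = $7,610.

$7,610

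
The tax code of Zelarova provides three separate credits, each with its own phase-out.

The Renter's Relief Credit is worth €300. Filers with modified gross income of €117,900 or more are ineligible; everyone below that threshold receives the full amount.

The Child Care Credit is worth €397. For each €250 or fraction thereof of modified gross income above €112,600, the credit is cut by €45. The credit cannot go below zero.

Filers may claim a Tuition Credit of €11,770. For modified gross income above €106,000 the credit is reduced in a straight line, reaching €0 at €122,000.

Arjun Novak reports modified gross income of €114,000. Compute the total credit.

Renter's Relief Credit: €114,000 is below the €117,900 cutoff, so the full €300 applies.
Child Care Credit: income exceeds €112,600 by €1,400, which is 6 full-or-partial €250 increments; reduction = 6 × €45 = €270, leaving €127.
Tuition Credit: €114,000 is €8,000 into a €16,000 phase-out range, leaving 8,000/16,000 of the credit: €11,770 × 8,000/16,000 = €5,885.
Total: €300 + €127 + €5,885 = €6,312.

€6,312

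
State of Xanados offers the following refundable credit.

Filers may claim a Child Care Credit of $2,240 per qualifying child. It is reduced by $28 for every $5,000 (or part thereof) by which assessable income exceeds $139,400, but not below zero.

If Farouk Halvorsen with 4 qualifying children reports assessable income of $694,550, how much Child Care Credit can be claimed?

$5,824

Child Care Credit: base = 4 × $2,240 = $8,960. income exceeds $139,400 by $555,150, which is 112 full-or-partial $5,000 increments; reduction = 112 × $28 = $3,136, leaving $5,824.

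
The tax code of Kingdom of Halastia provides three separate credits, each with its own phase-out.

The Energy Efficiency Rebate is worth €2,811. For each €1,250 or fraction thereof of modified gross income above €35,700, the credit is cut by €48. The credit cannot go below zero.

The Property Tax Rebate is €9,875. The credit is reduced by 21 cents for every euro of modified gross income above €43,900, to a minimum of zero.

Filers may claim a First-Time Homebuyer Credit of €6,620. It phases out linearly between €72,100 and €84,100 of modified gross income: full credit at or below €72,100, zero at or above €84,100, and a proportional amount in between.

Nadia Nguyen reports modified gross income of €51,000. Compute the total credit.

Energy Efficiency Rebate: income exceeds €35,700 by €15,300, which is 13 full-or-partial €1,250 increments; reduction = 13 × €48 = €624, leaving €2,187.
Property Tax Rebate: 21% of the €7,100 excess over €43,900 is €1,491; credit = €9,875 − €1,491 = €8,384.
First-Time Homebuyer Credit: €51,000 is at or below the €72,100 threshold, so the full €6,620 applies.
Total: €2,187 + €8,384 + €6,620 = €17,191.

€17,191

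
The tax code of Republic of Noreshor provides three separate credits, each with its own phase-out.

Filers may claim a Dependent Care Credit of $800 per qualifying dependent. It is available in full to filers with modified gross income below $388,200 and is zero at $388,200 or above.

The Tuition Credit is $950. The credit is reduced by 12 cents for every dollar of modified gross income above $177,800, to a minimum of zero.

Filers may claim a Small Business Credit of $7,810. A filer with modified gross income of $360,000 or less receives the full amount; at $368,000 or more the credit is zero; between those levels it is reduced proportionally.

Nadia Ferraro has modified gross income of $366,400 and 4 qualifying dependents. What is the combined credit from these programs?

Dependent Care Credit: base = 4 × $800 = $3,200. $366,400 is below the $388,200 cutoff, so the full $3,200 applies.
Tuition Credit: 12% of the $188,600 excess over $177,800 is $22,632 ≥ base, so the credit is $0.
Small Business Credit: $366,400 is $6,400 into a $8,000 phase-out range, leaving 1,600/8,000 of the credit: $7,810 × 1,600/8,000 = $1,562.
Total: $3,200 + $0 + $1,562 = $4,762.

$4,762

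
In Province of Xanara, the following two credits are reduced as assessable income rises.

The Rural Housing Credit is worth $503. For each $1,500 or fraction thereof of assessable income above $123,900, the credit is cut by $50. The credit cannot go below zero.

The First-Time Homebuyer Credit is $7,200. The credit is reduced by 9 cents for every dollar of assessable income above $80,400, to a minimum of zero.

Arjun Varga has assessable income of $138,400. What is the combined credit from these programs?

Rural Housing Credit: income exceeds $123,900 by $14,500, which is 10 full-or-partial $1,500 increments; reduction = 10 × $50 = $500, leaving $3.
First-Time Homebuyer Credit: 9% of the $58,000 excess over $80,400 is $5,220; credit = $7,200 − $5,220 = $1,980.
Total: $3 + $1,980 = $1,983.

$1,983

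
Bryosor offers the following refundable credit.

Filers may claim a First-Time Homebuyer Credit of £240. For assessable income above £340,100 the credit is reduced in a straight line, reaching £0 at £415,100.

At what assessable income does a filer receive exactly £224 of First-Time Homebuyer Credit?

£224 is 224/240 of the full £240, so 16/240 of the £75,000 range has been used: income = £340,100 + £75,000 × 16/240 = £345,100.

£345,100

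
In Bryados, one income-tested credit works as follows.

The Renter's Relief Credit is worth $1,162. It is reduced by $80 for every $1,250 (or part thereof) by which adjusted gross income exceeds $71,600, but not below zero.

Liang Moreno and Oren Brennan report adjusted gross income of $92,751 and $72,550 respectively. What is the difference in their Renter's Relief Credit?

$1,082

Liang ($92,751): Renter's Relief Credit: income exceeds $71,600 by $21,151 → 17 increments × $80 = $1,360 ≥ base, so the credit is $0.
Oren ($72,550): Renter's Relief Credit: income exceeds $71,600 by $950, which is 1 full-or-partial $1,250 increment; reduction = 1 × $80 = $80, leaving $1,082.
Difference: |$0 − $1,082| = $1,082.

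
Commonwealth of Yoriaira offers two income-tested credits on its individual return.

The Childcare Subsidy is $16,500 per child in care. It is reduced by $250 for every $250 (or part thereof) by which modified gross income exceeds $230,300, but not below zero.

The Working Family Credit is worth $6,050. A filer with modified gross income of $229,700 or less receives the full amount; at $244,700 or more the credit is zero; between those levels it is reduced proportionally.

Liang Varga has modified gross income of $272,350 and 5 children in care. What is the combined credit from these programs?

Childcare Subsidy: base = 5 × $16,500 = $82,500. income exceeds $230,300 by $42,050, which is 169 full-or-partial $250 increments; reduction = 169 × $250 = $42,250, leaving $40,250.
Working Family Credit: $272,350 is at or above $244,700, so the credit is $0.
Total: $40,250 + $0 = $40,250.

$40,250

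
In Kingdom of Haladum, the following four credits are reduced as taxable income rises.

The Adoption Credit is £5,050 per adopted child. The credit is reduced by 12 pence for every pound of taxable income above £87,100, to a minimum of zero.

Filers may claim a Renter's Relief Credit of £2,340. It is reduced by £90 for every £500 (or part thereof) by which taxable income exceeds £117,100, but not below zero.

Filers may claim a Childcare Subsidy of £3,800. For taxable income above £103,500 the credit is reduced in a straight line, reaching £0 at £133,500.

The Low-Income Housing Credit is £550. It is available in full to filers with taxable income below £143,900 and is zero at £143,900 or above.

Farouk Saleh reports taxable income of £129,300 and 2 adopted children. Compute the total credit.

£6,208

Adoption Credit: base = 2 × £5,050 = £10,100. 12% of the £42,200 excess over £87,100 is £5,064; credit = £10,100 − £5,064 = £5,036.
Renter's Relief Credit: income exceeds £117,100 by £12,200, which is 25 full-or-partial £500 increments; reduction = 25 × £90 = £2,250, leaving £90.
Childcare Subsidy: £129,300 is £25,800 into a £30,000 phase-out range, leaving 4,200/30,000 of the credit: £3,800 × 4,200/30,000 = £532.
Low-Income Housing Credit: £129,300 is below the £143,900 cutoff, so the full £550 applies.
Total: £5,036 + £90 + £532 + £550 = £6,208.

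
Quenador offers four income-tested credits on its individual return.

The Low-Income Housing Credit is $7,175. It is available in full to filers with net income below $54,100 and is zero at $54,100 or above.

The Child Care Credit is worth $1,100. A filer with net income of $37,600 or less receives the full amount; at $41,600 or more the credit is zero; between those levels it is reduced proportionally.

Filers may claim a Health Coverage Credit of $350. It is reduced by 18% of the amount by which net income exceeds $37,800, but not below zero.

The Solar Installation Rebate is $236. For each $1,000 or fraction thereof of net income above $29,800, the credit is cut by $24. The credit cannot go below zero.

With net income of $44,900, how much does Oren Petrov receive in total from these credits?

Low-Income Housing Credit: $44,900 is below the $54,100 cutoff, so the full $7,175 applies.
Child Care Credit: $44,900 is at or above $41,600, so the credit is $0.
Health Coverage Credit: 18% of the $7,100 excess over $37,800 is $1,278 ≥ base, so the credit is $0.
Solar Installation Rebate: income exceeds $29,800 by $15,100 → 16 increments × $24 = $384 ≥ base, so the credit is $0.
Total: $7,175 + $0 + $0 + $0 = $7,175.

$7,175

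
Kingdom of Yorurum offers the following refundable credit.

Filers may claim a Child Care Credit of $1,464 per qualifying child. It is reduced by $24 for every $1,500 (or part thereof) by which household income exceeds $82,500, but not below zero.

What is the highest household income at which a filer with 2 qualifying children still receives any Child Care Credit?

$264,000

Full credit = 2 × $1,464 = $2,928.
After 121 increments the reduction is 121 × $24 = $2,904, leaving $24; one more increment wipes it out. Increment 121 ends at excess 121 × $1,500 = $181,500, so the highest qualifying income is $82,500 + $181,500 = $264,000.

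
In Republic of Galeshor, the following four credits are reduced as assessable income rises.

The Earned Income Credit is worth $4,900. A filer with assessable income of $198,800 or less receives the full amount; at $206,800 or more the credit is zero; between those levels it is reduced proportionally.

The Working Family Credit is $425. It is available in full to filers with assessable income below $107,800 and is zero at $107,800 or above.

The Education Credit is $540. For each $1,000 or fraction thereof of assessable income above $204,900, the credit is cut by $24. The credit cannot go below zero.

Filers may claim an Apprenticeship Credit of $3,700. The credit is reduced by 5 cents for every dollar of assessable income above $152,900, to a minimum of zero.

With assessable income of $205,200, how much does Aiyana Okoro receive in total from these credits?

Earned Income Credit: $205,200 is $6,400 into a $8,000 phase-out range, leaving 1,600/8,000 of the credit: $4,900 × 1,600/8,000 = $980.
Working Family Credit: $205,200 meets or exceeds the $107,800 cutoff, so the credit is $0.
Education Credit: income exceeds $204,900 by $300, which is 1 full-or-partial $1,000 increment; reduction = 1 × $24 = $24, leaving $516.
Apprenticeship Credit: 5% of the $52,300 excess over $152,900 is $2,615; credit = $3,700 − $2,615 = $1,085.
Total: $980 + $0 + $516 + $1,085 = $2,581.

$2,581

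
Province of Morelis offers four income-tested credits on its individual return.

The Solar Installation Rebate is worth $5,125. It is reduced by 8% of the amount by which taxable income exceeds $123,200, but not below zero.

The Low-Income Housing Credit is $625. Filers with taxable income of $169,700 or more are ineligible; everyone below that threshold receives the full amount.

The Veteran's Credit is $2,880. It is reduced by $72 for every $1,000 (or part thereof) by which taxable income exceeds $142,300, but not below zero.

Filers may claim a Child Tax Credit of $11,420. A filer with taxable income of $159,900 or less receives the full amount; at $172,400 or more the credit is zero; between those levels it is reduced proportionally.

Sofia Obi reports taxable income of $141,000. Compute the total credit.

$18,626

Solar Installation Rebate: 8% of the $17,800 excess over $123,200 is $1,424; credit = $5,125 − $1,424 = $3,701.
Low-Income Housing Credit: $141,000 is below the $169,700 cutoff, so the full $625 applies.
Veteran's Credit: $141,000 is at or below the $142,300 threshold, so the full $2,880 applies.
Child Tax Credit: $141,000 is at or below the $159,900 threshold, so the full $11,420 applies.
Total: $3,701 + $625 + $2,880 + $11,420 = $18,626.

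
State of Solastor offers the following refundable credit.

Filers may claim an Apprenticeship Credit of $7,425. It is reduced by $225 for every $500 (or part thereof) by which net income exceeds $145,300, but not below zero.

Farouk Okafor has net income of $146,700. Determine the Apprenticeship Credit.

Apprenticeship Credit: income exceeds $145,300 by $1,400, which is 3 full-or-partial $500 increments; reduction = 3 × $225 = $675, leaving $6,750.

$6,750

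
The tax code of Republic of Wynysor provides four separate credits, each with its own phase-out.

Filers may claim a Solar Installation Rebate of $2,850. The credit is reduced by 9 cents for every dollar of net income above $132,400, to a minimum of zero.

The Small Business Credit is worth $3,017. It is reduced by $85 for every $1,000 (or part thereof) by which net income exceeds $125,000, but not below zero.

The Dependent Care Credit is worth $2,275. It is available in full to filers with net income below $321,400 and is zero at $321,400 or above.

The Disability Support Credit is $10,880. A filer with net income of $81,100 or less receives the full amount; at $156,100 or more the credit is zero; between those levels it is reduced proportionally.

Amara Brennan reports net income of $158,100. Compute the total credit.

$2,939

Solar Installation Rebate: 9% of the $25,700 excess over $132,400 is $2,313; credit = $2,850 − $2,313 = $537.
Small Business Credit: income exceeds $125,000 by $33,100, which is 34 full-or-partial $1,000 increments; reduction = 34 × $85 = $2,890, leaving $127.
Dependent Care Credit: $158,100 is below the $321,400 cutoff, so the full $2,275 applies.
Disability Support Credit: $158,100 is at or above $156,100, so the credit is $0.
Total: $537 + $127 + $2,275 + $0 = $2,939.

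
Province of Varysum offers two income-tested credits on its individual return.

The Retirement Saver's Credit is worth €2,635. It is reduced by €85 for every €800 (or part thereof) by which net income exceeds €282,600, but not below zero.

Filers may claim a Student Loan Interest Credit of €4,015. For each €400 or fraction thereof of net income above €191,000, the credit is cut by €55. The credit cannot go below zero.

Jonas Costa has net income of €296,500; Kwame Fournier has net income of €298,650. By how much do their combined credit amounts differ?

Jonas (€296,500): Retirement Saver's Credit: income exceeds €282,600 by €13,900, which is 18 full-or-partial €800 increments; reduction = 18 × €85 = €1,530, leaving €1,105. Student Loan Interest Credit: income exceeds €191,000 by €105,500 → 264 increments × €55 = €14,520 ≥ base, so the credit is €0. total €1,105 + €0 = €1,105
Kwame (€298,650): Retirement Saver's Credit: income exceeds €282,600 by €16,050, which is 21 full-or-partial €800 increments; reduction = 21 × €85 = €1,785, leaving €850. Student Loan Interest Credit: income exceeds €191,000 by €107,650 → 270 increments × €55 = €14,850 ≥ base, so the credit is €0. total €850 + €0 = €850
Difference: |€1,105 − €850| = €255.

€255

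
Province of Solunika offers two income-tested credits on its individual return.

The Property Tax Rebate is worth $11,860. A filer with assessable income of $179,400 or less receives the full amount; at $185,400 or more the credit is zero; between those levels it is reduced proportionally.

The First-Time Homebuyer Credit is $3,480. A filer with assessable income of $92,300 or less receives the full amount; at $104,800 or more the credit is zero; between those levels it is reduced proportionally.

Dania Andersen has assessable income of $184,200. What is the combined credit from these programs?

$2,372

Property Tax Rebate: $184,200 is $4,800 into a $6,000 phase-out range, leaving 1,200/6,000 of the credit: $11,860 × 1,200/6,000 = $2,372.
First-Time Homebuyer Credit: $184,200 is at or above $104,800, so the credit is $0.
Total: $2,372 + $0 = $2,372.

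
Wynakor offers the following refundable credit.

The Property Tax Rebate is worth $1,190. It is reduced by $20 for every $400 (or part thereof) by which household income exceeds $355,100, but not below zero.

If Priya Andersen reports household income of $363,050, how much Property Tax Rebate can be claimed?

$790

Property Tax Rebate: income exceeds $355,100 by $7,950, which is 20 full-or-partial $400 increments; reduction = 20 × $20 = $400, leaving $790.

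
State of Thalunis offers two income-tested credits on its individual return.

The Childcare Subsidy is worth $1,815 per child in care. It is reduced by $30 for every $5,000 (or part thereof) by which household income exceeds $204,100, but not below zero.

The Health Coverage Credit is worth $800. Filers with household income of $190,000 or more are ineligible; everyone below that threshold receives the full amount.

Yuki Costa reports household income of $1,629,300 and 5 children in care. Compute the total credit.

Childcare Subsidy: base = 5 × $1,815 = $9,075. income exceeds $204,100 by $1,425,200, which is 286 full-or-partial $5,000 increments; reduction = 286 × $30 = $8,580, leaving $495.
Health Coverage Credit: $1,629,300 meets or exceeds the $190,000 cutoff, so the credit is $0.
Total: $495 + $0 = $495.

$495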